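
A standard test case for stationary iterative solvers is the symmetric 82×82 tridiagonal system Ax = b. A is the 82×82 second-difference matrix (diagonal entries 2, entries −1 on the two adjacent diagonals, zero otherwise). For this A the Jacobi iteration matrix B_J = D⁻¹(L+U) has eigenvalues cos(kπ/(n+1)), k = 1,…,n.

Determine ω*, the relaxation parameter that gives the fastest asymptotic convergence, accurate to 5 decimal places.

ω* = 1.92708

spectrum of D⁻¹(L+U) = {cos(kπ/83) : 1≤k≤82}; ρ_J = cos(π/83) = 0.99928.
√(1−ρ_J²) = |sin(π/83)| = 0.037841
So ω* = 2/1.037841 = 1.92708 (Young).
ρ_SOR = ω* − 1 = 1.92708 − 1 = 0.92708.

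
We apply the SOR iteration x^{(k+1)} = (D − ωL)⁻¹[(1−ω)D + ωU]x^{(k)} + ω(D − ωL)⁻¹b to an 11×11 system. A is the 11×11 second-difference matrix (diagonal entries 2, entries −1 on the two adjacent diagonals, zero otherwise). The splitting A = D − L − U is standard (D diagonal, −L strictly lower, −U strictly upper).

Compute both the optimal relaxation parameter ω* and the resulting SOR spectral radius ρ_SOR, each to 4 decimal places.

n=11: λ(B_J) = 1 − λ(A)/2 = cos(kπ/12); k=1 gives ρ_J = 0.9659.
√(1 − cos²(π/12)) = sin(π/12) ≈ 0.25882.
ω* = 2/(1 + 0.25882) = 2/1.25882 = 1.5888.
[ρ_SOR] ω* − 1 = 0.5888.

ω* = 1.5888, ρ_SOR = 0.5888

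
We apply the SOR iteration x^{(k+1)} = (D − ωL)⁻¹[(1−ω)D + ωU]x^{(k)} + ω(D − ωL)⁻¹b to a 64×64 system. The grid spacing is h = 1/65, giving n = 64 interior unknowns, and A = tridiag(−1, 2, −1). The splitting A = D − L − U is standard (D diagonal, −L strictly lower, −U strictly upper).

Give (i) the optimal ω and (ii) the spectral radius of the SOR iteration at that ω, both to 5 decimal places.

ω* = 1.90783, ρ_SOR = 0.90783

spectrum of D⁻¹(L+U) = {cos(kπ/65) : 1≤k≤64}; ρ_J = cos(π/65) = 0.99883.
√(1−ρ_J²) simplifies to sin(π/65) = 0.048313.
ω* = 2 / (1 + 0.048313) = 2 / 1.048313 ≈ 1.90783.
and ρ(B_{ω*}) = 1.90783 − 1 = 0.90783.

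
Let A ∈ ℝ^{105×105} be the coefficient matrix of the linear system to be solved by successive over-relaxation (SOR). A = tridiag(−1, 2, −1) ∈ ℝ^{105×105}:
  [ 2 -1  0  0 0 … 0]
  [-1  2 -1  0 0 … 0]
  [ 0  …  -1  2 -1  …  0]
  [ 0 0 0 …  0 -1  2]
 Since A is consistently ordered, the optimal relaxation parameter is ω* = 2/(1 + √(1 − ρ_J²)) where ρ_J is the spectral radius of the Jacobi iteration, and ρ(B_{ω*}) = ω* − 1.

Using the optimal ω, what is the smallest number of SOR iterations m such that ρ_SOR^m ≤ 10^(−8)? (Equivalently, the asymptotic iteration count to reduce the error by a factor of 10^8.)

m = 311

ρ_J = max_k |cos(kπ/106)| = cos(π/106) = 0.9995608
1 − cos²(π/106) = sin²(π/106) ⇒ √(1−ρ_J²) = sin(π/106) = 0.0296333.
ω* = 2/(1 + 0.0296333) = 2/1.0296333 = 1.9424391.
ρ_SOR = ω* − 1 ≈ 0.9424391.
ρ_SOR^m ≤ 10^(−8) ⇔ m ≥ 8·ln10/(−ln 0.9424391) = 18.4207/0.059284 = 310.720; m = ⌈310.720⌉ = 311.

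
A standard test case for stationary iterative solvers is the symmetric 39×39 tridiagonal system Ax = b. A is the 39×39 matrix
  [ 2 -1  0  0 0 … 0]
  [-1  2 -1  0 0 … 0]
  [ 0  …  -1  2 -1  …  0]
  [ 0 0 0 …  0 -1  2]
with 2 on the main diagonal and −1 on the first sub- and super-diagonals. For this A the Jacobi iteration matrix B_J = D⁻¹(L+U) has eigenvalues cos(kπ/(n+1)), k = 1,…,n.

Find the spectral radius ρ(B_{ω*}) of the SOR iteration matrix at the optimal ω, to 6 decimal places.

ρ_J = max_k |cos(kπ/40)| = cos(π/40) = 0.996917
1 − cos²(π/40) = sin²(π/40) ⇒ √(1−ρ_J²) = sin(π/40) = 0.0784591.
ω* = 2 / (1 + 0.0784591) = 2 / 1.0784591 ≈ 1.854498.
[ρ_SOR] ω* − 1 = 0.854498.

ρ_SOR = 0.854498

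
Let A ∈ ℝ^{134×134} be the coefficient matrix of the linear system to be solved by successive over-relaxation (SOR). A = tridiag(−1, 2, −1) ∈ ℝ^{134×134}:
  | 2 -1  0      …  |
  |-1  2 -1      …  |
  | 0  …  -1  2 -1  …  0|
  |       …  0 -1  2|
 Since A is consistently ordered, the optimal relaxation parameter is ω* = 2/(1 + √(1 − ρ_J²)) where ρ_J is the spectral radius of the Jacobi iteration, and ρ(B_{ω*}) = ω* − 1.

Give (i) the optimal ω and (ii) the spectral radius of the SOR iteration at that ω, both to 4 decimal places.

ω* = 1.9545, ρ_SOR = 0.9545

spectrum of D⁻¹(L+U) = {cos(kπ/135) : 1≤k≤134}; ρ_J = cos(π/135) = 0.9997.
1 − cos²(π/135) = sin²(π/135) ⇒ √(1−ρ_J²) = sin(π/135) = 0.02327.
Young: ω* = 2/(1+√(1−ρ_J²)) = 2/(1+0.02327) = 2/1.02327 = 1.9545.
ρ_SOR = ω* − 1 = 1.9545 − 1 = 0.9545.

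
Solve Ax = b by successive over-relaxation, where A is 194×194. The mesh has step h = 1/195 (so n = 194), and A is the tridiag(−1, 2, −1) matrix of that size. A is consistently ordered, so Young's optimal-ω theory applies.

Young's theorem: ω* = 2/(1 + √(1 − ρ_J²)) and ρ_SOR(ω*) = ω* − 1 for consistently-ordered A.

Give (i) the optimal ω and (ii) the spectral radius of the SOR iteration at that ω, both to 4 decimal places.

B_J for the 194×194 system has eigenvalues cos(kπ/195); ρ_J = cos(π/195) = 0.9999.
√(1−ρ_J²) simplifies to sin(π/195) = 0.01611.
Young: ω* = 2/(1+√(1−ρ_J²)) = 2/(1+0.01611) = 2/1.01611 = 1.9683.
ρ_SOR = ω* − 1 = 1.9683 − 1 = 0.9683.

ω* = 1.9683, ρ_SOR = 0.9683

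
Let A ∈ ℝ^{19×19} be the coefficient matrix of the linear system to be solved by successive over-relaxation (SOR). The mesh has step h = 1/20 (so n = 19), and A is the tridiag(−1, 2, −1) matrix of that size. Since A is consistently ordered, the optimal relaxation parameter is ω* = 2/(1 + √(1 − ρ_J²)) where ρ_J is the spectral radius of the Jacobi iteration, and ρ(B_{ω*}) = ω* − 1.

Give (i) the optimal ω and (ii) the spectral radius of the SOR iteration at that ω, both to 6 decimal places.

B_J for the 19×19 system has eigenvalues cos(kπ/20); ρ_J = cos(π/20) = 0.987688.
1 − cos²(π/20) = sin²(π/20) ⇒ √(1−ρ_J²) = sin(π/20) = 0.1564345.
Then 2/(1+√(1−ρ_J²)) = 2/(1+0.1564345); ω* = 2/1.1564345 = 1.729454.
ρ_SOR = ω* − 1 = 1.729454 − 1 = 0.729454.

ω* = 1.729454, ρ_SOR = 0.729454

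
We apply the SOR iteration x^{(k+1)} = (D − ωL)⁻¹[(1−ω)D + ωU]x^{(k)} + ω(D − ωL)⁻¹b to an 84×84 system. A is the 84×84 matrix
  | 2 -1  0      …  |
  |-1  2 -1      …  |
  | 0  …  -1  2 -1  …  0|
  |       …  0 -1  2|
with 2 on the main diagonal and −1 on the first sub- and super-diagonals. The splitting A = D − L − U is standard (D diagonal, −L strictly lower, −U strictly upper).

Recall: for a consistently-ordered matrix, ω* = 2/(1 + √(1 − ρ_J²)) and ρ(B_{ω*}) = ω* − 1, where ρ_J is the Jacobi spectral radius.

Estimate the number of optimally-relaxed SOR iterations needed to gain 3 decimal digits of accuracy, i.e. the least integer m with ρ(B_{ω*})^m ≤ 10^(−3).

spectrum of D⁻¹(L+U) = {cos(kπ/85) : 1≤k≤84}; ρ_J = cos(π/85) = 0.9993171.
√(1−ρ_J²) simplifies to sin(π/85) = 0.0369515.
So ω* = 2/1.0369515 = 1.9287305 (Young).
[ρ_SOR] ω* − 1 = 0.9287305.
ρ_SOR^m ≤ 10^(−3) ⇔ m ≥ 3·ln10/(−ln 0.9287305) = 6.90776/0.0739367 = 93.428; m = ⌈93.428⌉ = 94.

m = 94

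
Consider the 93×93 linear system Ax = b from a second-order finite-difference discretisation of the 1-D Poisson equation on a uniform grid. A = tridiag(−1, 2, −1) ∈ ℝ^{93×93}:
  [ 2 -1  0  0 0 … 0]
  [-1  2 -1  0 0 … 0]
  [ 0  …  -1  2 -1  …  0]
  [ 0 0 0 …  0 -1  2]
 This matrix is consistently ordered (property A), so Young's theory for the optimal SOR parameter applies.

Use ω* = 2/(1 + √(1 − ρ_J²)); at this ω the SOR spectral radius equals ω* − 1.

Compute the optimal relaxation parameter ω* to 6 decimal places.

ω* = 1.935331

n=93: λ(B_J) = 1 − λ(A)/2 = cos(kπ/94); k=1 gives ρ_J = 0.999442.
√(1−ρ_J²) = |sin(π/94)| = 0.0334150
Young: ω* = 2/(1+√(1−ρ_J²)) = 2/(1+0.0334150) = 2/1.0334150 = 1.935331.
At ω = 1.935331 every |λ(B_ω)| = ω−1, so ρ_SOR = 0.935331.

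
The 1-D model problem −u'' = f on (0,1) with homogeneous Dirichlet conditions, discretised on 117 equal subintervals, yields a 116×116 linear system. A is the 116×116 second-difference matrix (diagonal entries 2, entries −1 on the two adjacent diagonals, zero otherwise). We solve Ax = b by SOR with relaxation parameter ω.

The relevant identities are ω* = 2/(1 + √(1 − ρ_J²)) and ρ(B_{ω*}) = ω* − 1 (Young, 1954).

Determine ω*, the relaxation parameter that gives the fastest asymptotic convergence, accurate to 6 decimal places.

With n=116, ρ(Jacobi) = cos(π/117) = 0.999640.
1 − cos²(π/117) = sin²(π/117) ⇒ √(1−ρ_J²) = sin(π/117) = 0.0268480.
Young: ω* = 2/(1+√(1−ρ_J²)) = 2/(1+0.0268480) = 2/1.0268480 = 1.947708.
At ω = 1.947708 every |λ(B_ω)| = ω−1, so ρ_SOR = 0.947708.

ω* = 1.947708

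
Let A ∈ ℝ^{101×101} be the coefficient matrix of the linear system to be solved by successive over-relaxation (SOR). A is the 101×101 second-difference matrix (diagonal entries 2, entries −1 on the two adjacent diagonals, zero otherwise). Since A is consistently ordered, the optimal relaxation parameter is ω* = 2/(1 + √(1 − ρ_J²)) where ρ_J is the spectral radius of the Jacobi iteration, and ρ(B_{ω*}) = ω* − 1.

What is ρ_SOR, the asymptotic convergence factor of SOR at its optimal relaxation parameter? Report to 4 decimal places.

[ρ_J] n=101: ρ(B_J) = cos(π/(n+1)) = cos(π/102) = 0.9995.
√(1−ρ_J²) = |sin(π/102)| = 0.03080
ω* = 2 / (1 + 0.03080) = 2 / 1.03080 ≈ 1.9402.
[ρ_SOR] ω* − 1 = 0.9402.

ρ_SOR = 0.9402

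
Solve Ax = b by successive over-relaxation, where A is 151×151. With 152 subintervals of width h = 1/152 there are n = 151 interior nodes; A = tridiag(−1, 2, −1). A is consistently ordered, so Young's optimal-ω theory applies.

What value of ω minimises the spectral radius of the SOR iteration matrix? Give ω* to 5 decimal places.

ρ_J = max_k |cos(kπ/152)| = cos(π/152) = 0.99979
√(1−ρ_J²) simplifies to sin(π/152) = 0.020667.
ω* = 2/(1+0.020667) = 1.95950
and ρ(B_{ω*}) = 1.95950 − 1 = 0.95950.

ω* = 1.95950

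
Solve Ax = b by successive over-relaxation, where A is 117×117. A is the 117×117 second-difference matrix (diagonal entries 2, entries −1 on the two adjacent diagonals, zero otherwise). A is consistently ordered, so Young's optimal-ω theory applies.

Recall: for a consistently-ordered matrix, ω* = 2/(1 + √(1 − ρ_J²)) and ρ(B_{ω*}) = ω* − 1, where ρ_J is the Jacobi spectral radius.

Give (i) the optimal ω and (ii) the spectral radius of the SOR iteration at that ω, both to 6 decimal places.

[ρ_J] n=117: ρ(B_J) = cos(π/(n+1)) = cos(π/118) = 0.999646.
1 − cos²(π/118) = sin²(π/118) ⇒ √(1−ρ_J²) = sin(π/118) = 0.0266205.
So ω* = 2/1.0266205 = 1.948140 (Young).
ρ_SOR = ω* − 1 ≈ 0.948140.

ω* = 1.948140, ρ_SOR = 0.948140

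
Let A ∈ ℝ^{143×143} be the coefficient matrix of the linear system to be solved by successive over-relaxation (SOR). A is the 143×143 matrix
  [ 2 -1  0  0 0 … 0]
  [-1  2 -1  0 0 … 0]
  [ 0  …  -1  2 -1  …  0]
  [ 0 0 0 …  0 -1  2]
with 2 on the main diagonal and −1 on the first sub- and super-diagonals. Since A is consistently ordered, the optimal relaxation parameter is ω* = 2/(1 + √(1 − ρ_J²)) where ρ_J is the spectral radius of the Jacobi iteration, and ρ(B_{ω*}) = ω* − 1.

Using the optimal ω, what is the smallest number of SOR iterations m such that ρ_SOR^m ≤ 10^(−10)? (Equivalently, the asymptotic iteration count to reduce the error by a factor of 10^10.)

ρ_J = max_k |cos(kπ/144)| = cos(π/144) = 0.9997620
√(1−ρ_J²) = |sin(π/144)| = 0.0218149
[ω*] 2 ÷ (1 + 0.0218149) = 2 ÷ 1.0218149 = 1.9573017.
Hence ρ(B_{ω*}) = 1.9573017 − 1 = 0.9573017.
(0.9573017)^m ≤ 10^{−10}  ⇒  m·ln(0.9573017) ≤ −10·ln10  ⇒  m ≥ 527.673  ⇒  m = 528

m = 528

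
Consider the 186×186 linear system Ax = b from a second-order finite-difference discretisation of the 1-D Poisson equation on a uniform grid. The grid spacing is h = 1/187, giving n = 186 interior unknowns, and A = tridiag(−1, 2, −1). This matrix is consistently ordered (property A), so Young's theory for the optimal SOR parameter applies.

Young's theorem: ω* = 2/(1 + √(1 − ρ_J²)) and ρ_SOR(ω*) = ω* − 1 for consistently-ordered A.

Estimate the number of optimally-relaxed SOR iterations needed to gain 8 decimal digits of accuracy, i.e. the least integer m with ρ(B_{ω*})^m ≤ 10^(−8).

m = 549

With n=186, ρ(Jacobi) = cos(π/187) = 0.9998589.
√(1 − cos²(π/187)) = sin(π/187) ≈ 0.0167992.
ω* = 2/(1 + 0.0167992) = 2/1.0167992 = 1.9669567.
[ρ_SOR] ω* − 1 = 0.9669567.
For 8 digits: m = 8·ln10 / (−ln 0.9669567) = 18.4207/0.0336016 = 548.209; round up → m = 549.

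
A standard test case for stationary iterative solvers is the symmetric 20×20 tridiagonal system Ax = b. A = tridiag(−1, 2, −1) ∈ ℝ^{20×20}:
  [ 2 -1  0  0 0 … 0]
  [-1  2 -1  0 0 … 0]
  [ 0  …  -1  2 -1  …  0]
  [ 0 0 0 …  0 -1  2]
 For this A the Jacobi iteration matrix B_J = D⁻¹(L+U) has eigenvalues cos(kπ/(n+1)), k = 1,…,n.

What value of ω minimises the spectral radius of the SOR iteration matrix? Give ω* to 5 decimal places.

½·tridiag(1,0,1) at n=20: λ_k = cos(kπ/21); max |λ| at k=1 ⇒ ρ_J = cos(π/21) ≈ 0.98883.
root = sin(π/21) = 0.149042  (since 1−cos² = sin²).
Young: ω* = 2/(1+√(1−ρ_J²)) = 2/(1+0.149042) = 2/1.149042 = 1.74058.
and ρ(B_{ω*}) = 1.74058 − 1 = 0.74058.

ω* = 1.74058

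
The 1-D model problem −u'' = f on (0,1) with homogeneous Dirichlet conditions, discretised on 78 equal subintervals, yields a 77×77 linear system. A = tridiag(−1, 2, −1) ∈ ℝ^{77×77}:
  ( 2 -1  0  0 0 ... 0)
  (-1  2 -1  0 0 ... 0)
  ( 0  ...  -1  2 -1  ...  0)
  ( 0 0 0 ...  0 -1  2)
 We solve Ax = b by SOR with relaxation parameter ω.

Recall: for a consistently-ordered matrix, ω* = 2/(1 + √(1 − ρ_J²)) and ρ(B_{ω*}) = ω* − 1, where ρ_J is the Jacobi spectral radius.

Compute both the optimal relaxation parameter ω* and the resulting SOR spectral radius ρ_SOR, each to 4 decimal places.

ω* = 1.9226, ρ_SOR = 0.9226

½·tridiag(1,0,1) at n=77: λ_k = cos(kπ/78); max |λ| at k=1 ⇒ ρ_J = cos(π/78) ≈ 0.9992.
root = sin(π/78) = 0.04027  (since 1−cos² = sin²).
ω* = 2 / (1 + 0.04027) = 2 / 1.04027 ≈ 1.9226.
At ω = 1.9226 every |λ(B_ω)| = ω−1, so ρ_SOR = 0.9226.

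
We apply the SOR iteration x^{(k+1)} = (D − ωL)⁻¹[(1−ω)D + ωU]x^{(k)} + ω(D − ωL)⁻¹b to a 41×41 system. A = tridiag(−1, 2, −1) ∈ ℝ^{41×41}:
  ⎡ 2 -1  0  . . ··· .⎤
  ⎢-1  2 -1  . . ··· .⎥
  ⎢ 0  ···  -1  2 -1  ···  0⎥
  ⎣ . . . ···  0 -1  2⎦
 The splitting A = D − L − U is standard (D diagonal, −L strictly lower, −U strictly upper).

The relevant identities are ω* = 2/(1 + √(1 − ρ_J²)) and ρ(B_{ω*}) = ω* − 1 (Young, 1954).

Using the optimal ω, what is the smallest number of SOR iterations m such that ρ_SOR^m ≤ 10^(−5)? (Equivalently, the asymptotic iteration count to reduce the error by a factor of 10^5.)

[ρ_J] n=41: ρ(B_J) = cos(π/(n+1)) = cos(π/42) = 0.9972038.
1 − cos²(π/42) = sin²(π/42) ⇒ √(1−ρ_J²) = sin(π/42) = 0.0747301.
[ω*] 2 ÷ (1 + 0.0747301) = 2 ÷ 1.0747301 = 1.8609323.
ρ_SOR = ω* − 1 = 1.8609323 − 1 = 0.8609323.
Need (0.8609323)^m ≤ 10^(−5): m ≥ 5·ln10/|ln 0.8609323| = 11.5129/0.149739 = 76.886 ⇒ m = 77.

m = 77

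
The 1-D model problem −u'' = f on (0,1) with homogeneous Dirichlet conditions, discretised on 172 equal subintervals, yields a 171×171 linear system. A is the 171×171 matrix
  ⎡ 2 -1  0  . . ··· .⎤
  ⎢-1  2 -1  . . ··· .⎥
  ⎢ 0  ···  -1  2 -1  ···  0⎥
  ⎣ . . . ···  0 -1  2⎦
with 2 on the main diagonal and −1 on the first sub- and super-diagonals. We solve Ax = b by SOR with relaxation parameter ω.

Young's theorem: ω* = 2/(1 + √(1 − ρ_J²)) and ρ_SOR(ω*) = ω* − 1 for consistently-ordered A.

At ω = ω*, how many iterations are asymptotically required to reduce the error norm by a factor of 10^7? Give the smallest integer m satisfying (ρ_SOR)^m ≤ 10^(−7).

ρ_J = max_k |cos(kπ/172)| = cos(π/172) = 0.9998332
√(1−ρ_J²) = |sin(π/172)| = 0.0182641
[ω*] 2 ÷ (1 + 0.0182641) = 2 ÷ 1.0182641 = 1.9641270.
ρ(B_{ω*}) = ω*−1 = 0.9641270
7·ln10 = 16.1181; −ln(0.9641270) = 0.0365323; m = ⌈16.1181/0.0365323⌉ = ⌈441.201⌉ = 442.

m = 442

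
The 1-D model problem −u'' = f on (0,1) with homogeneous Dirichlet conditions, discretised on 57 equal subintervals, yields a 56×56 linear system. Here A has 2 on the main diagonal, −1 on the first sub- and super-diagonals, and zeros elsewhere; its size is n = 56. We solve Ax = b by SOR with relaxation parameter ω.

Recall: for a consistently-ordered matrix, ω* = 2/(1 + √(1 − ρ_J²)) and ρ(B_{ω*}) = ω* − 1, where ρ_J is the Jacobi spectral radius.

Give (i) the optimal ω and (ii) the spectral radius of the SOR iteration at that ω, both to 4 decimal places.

With n=56, ρ(Jacobi) = cos(π/57) = 0.9985.
√(1 − cos²(π/57)) = sin(π/57) ≈ 0.05509.
ω* = 2/(1+0.05509) = 1.8956
At ω = 1.8956 every |λ(B_ω)| = ω−1, so ρ_SOR = 0.8956.

ω* = 1.8956, ρ_SOR = 0.8956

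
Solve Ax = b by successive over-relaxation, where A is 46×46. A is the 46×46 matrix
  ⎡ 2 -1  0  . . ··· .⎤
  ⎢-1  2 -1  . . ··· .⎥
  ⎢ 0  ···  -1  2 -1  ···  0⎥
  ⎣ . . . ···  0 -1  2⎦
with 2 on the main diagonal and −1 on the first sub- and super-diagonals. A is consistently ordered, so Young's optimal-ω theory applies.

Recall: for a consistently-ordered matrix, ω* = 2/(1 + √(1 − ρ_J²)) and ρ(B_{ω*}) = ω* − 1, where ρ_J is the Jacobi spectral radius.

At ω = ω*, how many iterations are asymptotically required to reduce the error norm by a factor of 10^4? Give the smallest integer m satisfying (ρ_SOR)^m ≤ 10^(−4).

ρ_J = max_k |cos(kπ/47)| = cos(π/47) = 0.9977669
root = sin(π/47) = 0.0667926  (since 1−cos² = sin²).
Then 2/(1+√(1−ρ_J²)) = 2/(1+0.0667926); ω* = 2/1.0667926 = 1.8747787.
[ρ_SOR] ω* − 1 = 0.8747787.
(0.8747787)^m ≤ 10^{−4}  ⇒  m·ln(0.8747787) ≤ −4·ln10  ⇒  m ≥ 68.845  ⇒  m = 69

m = 69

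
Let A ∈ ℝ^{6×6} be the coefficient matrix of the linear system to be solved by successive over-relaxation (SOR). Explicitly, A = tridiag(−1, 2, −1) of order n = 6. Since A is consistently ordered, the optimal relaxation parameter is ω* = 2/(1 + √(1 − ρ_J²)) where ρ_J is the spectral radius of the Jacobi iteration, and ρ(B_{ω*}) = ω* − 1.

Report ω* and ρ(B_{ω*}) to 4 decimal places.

ω* = 1.3948, ρ_SOR = 0.3948

ρ_J = max_k |cos(kπ/7)| = cos(π/7) = 0.9010
root = sin(π/7) = 0.43388  (since 1−cos² = sin²).
[ω*] 2 ÷ (1 + 0.43388) = 2 ÷ 1.43388 = 1.3948.
[ρ_SOR] ω* − 1 = 0.3948.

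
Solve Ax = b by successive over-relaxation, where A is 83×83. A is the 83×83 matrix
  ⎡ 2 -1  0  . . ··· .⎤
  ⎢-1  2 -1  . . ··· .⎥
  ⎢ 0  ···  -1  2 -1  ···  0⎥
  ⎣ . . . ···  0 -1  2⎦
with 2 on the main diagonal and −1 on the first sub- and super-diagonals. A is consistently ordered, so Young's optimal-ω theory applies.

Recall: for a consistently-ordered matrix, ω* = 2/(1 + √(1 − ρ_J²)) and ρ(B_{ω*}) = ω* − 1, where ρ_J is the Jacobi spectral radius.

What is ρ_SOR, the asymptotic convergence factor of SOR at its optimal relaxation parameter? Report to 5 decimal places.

ρ_SOR = 0.92791

½·tridiag(1,0,1) at n=83: λ_k = cos(kπ/84); max |λ| at k=1 ⇒ ρ_J = cos(π/84) ≈ 0.99930.
root = sin(π/84) = 0.037391  (since 1−cos² = sin²).
ω* = 2 / (1 + 0.037391) = 2 / 1.037391 ≈ 1.92791.
Hence ρ(B_{ω*}) = 1.92791 − 1 = 0.92791.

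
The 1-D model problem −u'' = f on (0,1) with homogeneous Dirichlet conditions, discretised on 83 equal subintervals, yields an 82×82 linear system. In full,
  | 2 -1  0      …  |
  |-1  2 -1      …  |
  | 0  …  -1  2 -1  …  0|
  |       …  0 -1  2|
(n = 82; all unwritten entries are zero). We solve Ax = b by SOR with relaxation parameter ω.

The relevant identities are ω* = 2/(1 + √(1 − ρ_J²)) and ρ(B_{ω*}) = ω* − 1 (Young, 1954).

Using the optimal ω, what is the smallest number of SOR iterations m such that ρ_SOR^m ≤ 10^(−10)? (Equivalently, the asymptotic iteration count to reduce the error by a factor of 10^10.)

m = 305

[ρ_J] n=82: ρ(B_J) = cos(π/(n+1)) = cos(π/83) = 0.9992838.
root = sin(π/83) = 0.0378415  (since 1−cos² = sin²).
So ω* = 2/1.0378415 = 1.9270765 (Young).
At ω = 1.9270765 every |λ(B_ω)| = ω−1, so ρ_SOR = 0.9270765.
m ≥ 10·ln10 / (−ln 0.9270765) = 304.096; smallest integer m = 305.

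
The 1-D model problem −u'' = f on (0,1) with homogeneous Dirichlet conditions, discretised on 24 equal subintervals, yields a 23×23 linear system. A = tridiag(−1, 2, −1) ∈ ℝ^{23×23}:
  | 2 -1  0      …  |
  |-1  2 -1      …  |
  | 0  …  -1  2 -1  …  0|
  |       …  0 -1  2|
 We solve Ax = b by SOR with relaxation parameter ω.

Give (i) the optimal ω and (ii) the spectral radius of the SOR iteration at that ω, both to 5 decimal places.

ω* = 1.76909, ρ_SOR = 0.76909

[ρ_J] n=23: ρ(B_J) = cos(π/(n+1)) = cos(π/24) = 0.99144.
√(1−ρ_J²) = |sin(π/24)| = 0.130526
ω* = 2 / (1 + 0.130526) = 2 / 1.130526 ≈ 1.76909.
ρ(B_{ω*}) = ω*−1 = 0.76909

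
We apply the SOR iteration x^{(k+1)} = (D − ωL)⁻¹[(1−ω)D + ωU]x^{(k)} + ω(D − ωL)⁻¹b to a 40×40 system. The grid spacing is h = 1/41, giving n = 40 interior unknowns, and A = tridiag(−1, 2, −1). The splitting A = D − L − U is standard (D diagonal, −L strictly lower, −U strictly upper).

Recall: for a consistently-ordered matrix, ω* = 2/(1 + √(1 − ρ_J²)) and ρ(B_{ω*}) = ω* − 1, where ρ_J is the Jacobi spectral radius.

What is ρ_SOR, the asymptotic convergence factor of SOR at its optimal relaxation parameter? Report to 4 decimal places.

spectrum of D⁻¹(L+U) = {cos(kπ/41) : 1≤k≤40}; ρ_J = cos(π/41) = 0.9971.
√(1−ρ_J²) = |sin(π/41)| = 0.07655
So ω* = 2/1.07655 = 1.8578 (Young).
ρ_SOR = ω* − 1 ≈ 0.8578.

ρ_SOR = 0.8578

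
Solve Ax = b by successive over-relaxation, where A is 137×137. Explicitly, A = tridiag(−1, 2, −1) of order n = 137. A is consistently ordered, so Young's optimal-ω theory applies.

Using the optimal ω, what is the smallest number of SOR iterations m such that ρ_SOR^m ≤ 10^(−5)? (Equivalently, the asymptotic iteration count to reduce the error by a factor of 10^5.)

With n=137, ρ(Jacobi) = cos(π/138) = 0.9997409.
1 − cos²(π/138) = sin²(π/138) ⇒ √(1−ρ_J²) = sin(π/138) = 0.0227632.
Young: ω* = 2/(1+√(1−ρ_J²)) = 2/(1+0.0227632) = 2/1.0227632 = 1.9554869.
ρ(B_{ω*}) = ω*−1 = 0.9554869
Need (0.9554869)^m ≤ 10^(−5): m ≥ 5·ln10/|ln 0.9554869| = 11.5129/0.0455342 = 252.841 ⇒ m = 253.

m = 253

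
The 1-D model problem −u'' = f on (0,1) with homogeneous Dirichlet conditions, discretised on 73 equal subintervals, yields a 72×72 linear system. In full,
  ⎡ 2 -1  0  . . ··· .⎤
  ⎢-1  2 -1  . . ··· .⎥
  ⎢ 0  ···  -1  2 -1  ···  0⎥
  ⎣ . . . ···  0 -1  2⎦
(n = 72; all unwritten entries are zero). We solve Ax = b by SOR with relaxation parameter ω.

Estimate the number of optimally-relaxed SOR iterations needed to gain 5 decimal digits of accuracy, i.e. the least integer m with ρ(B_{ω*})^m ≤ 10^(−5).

m = 134

½·tridiag(1,0,1) at n=72: λ_k = cos(kπ/73); max |λ| at k=1 ⇒ ρ_J = cos(π/73) ≈ 0.9990741.
√(1−ρ_J²) = |sin(π/73)| = 0.0430222
ω* = 2/(1+0.0430222) = 1.9175047
ρ_SOR = ω* − 1 = 1.9175047 − 1 = 0.9175047.
(0.9175047)^m ≤ 10^{−5}  ⇒  m·ln(0.9175047) ≤ −5·ln10  ⇒  m ≥ 133.719  ⇒  m = 134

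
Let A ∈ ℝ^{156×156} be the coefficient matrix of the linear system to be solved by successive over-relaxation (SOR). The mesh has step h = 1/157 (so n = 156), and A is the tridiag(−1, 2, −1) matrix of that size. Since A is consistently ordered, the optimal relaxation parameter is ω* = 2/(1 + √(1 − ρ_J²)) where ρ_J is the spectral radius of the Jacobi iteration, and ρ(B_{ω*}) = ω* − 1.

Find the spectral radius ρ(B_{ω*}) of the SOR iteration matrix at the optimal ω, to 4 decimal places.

ρ_SOR = 0.9608

½·tridiag(1,0,1) at n=156: λ_k = cos(kπ/157); max |λ| at k=1 ⇒ ρ_J = cos(π/157) ≈ 0.9998.
√(1−ρ_J²) = |sin(π/157)| = 0.02001
[ω*] 2 ÷ (1 + 0.02001) = 2 ÷ 1.02001 = 1.9608.
[ρ_SOR] ω* − 1 = 0.9608.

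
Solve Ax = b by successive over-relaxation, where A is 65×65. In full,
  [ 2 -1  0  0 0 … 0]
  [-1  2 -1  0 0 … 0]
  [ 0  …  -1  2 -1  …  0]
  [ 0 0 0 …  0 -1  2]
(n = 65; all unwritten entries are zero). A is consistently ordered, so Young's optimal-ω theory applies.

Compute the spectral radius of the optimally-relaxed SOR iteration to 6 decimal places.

spectrum of D⁻¹(L+U) = {cos(kπ/66) : 1≤k≤65}; ρ_J = cos(π/66) = 0.998867.
√(1 − cos²(π/66)) = sin(π/66) ≈ 0.0475819.
[ω*] 2 ÷ (1 + 0.0475819) = 2 ÷ 1.0475819 = 1.909159.
and ρ(B_{ω*}) = 1.909159 − 1 = 0.909159.

ρ_SOR = 0.909159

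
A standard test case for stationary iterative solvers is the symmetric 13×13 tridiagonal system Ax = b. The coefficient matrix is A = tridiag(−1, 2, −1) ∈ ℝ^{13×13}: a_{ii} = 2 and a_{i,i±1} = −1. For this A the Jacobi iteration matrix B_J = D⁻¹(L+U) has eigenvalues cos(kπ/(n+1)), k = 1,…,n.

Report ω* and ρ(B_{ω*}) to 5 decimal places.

ρ_J = max_k |cos(kπ/14)| = cos(π/14) = 0.97493
√(1 − cos²(π/14)) = sin(π/14) ≈ 0.222521.
ω* = 2 / (1 + 0.222521) = 2 / 1.222521 ≈ 1.63596.
Hence ρ(B_{ω*}) = 1.63596 − 1 = 0.63596.

ω* = 1.63596, ρ_SOR = 0.63596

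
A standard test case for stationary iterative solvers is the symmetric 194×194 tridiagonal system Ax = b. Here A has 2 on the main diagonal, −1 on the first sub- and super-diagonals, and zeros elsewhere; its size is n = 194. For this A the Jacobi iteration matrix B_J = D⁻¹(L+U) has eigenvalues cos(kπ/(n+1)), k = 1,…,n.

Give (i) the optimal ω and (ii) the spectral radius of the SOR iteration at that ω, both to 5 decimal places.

ω* = 1.96829, ρ_SOR = 0.96829

[ρ_J] n=194: ρ(B_J) = cos(π/(n+1)) = cos(π/195) = 0.99987.
root = sin(π/195) = 0.016110  (since 1−cos² = sin²).
Young: ω* = 2/(1+√(1−ρ_J²)) = 2/(1+0.016110) = 2/1.016110 = 1.96829.
[ρ_SOR] ω* − 1 = 0.96829.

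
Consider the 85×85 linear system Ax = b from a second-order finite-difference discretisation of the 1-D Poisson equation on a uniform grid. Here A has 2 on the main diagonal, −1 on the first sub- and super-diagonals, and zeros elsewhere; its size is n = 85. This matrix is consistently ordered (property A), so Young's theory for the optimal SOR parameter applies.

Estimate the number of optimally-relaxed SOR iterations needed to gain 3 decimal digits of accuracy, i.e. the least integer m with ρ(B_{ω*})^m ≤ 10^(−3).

m = 95

n=85: λ(B_J) = 1 − λ(A)/2 = cos(kπ/86); k=1 gives ρ_J = 0.9993328.
√(1−ρ_J²) simplifies to sin(π/86) = 0.0365220.
So ω* = 2/1.0365220 = 1.9295297 (Young).
ρ(B_{ω*}) = ω*−1 = 0.9295297
Need (0.9295297)^m ≤ 10^(−3): m ≥ 3·ln10/|ln 0.9295297| = 6.90776/0.0730765 = 94.528 ⇒ m = 95.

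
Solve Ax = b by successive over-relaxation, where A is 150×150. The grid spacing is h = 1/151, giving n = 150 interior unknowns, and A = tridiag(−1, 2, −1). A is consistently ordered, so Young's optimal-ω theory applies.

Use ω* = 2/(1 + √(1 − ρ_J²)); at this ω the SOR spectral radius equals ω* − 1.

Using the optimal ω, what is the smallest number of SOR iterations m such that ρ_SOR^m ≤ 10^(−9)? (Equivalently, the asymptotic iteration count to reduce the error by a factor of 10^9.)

n=150: λ(B_J) = 1 − λ(A)/2 = cos(kπ/151); k=1 gives ρ_J = 0.9997836.
√(1−ρ_J²) = |sin(π/151)| = 0.0208037
ω* = 2/(1 + 0.0208037) = 2/1.0208037 = 1.9592405.
ρ(B_{ω*}) = ω*−1 = 0.9592405
Need (0.9592405)^m ≤ 10^(−9): m ≥ 9·ln10/|ln 0.9592405| = 20.7233/0.0416135 = 497.995 ⇒ m = 498.

m = 498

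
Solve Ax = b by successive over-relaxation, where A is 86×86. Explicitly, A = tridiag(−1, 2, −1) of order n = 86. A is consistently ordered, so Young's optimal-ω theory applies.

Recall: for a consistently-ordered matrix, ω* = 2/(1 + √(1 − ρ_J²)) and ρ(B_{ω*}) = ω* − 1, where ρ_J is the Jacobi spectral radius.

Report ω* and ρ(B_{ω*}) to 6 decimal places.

ω* = 1.930311, ρ_SOR = 0.930311

spectrum of D⁻¹(L+U) = {cos(kπ/87) : 1≤k≤86}; ρ_J = cos(π/87) = 0.999348.
√(1−ρ_J²) simplifies to sin(π/87) = 0.0361024.
ω* = 2 / (1 + 0.0361024) = 2 / 1.0361024 ≈ 1.930311.
Hence ρ(B_{ω*}) = 1.930311 − 1 = 0.930311.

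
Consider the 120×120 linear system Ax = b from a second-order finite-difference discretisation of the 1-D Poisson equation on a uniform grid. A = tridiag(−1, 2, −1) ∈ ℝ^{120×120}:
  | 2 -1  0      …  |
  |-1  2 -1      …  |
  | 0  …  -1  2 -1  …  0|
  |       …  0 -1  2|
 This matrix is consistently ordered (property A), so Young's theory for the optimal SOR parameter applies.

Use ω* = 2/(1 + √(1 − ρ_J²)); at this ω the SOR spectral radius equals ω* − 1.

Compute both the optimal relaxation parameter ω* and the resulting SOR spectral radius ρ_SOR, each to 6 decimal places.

ω* = 1.949392, ρ_SOR = 0.949392

[ρ_J] n=120: ρ(B_J) = cos(π/(n+1)) = cos(π/121) = 0.999663.
√(1−ρ_J²) simplifies to sin(π/121) = 0.0259607.
So ω* = 2/1.0259607 = 1.949392 (Young).
[ρ_SOR] ω* − 1 = 0.949392.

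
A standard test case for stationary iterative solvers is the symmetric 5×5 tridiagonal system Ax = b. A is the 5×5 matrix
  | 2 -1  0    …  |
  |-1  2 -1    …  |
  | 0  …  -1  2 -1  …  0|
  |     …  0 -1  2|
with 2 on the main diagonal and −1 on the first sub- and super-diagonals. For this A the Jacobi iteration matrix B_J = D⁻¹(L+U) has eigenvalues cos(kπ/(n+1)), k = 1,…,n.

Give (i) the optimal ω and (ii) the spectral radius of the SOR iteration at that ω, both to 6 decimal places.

ω* = 1.333333, ρ_SOR = 0.333333

With n=5, ρ(Jacobi) = cos(π/6) = 0.866025.
1 − cos²(π/6) = sin²(π/6) ⇒ √(1−ρ_J²) = sin(π/6) = 0.5000000.
Then 2/(1+√(1−ρ_J²)) = 2/(1+0.5000000); ω* = 2/1.5000000 = 1.333333.
Hence ρ(B_{ω*}) = 1.333333 − 1 = 0.333333.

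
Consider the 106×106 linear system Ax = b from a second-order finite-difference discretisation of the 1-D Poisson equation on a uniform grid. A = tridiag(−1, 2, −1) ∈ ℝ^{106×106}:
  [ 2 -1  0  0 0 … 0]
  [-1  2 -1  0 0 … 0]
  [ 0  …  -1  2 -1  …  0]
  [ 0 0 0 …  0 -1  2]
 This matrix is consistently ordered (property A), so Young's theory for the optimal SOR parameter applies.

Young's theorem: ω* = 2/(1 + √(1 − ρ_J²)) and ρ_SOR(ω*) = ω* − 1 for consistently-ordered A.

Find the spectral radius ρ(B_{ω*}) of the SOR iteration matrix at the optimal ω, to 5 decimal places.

B_J for the 106×106 system has eigenvalues cos(kπ/107); ρ_J = cos(π/107) = 0.99957.
√(1 − cos²(π/107)) = sin(π/107) ≈ 0.029356.
[ω*] 2 ÷ (1 + 0.029356) = 2 ÷ 1.029356 = 1.94296.
ρ(B_{ω*}) = ω*−1 = 0.94296

ρ_SOR = 0.94296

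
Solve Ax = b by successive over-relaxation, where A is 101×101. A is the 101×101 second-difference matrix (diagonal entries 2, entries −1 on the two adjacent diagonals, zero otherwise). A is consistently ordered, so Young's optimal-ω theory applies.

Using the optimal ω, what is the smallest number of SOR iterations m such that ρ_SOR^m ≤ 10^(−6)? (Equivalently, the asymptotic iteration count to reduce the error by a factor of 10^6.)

m = 225

½·tridiag(1,0,1) at n=101: λ_k = cos(kπ/102); max |λ| at k=1 ⇒ ρ_J = cos(π/102) ≈ 0.9995257.
√(1−ρ_J²) = |sin(π/102)| = 0.0307951
Then 2/(1+√(1−ρ_J²)) = 2/(1+0.0307951); ω* = 2/1.0307951 = 1.9402498.
ρ(B_{ω*}) = ω*−1 = 0.9402498
Need (0.9402498)^m ≤ 10^(−6): m ≥ 6·ln10/|ln 0.9402498| = 13.8155/0.0616097 = 224.242 ⇒ m = 225.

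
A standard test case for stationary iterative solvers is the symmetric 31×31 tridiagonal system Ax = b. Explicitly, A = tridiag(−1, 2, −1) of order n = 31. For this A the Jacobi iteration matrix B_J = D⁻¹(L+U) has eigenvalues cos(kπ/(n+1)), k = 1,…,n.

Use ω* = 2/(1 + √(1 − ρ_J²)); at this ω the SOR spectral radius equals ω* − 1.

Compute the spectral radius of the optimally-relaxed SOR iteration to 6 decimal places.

With n=31, ρ(Jacobi) = cos(π/32) = 0.995185.
√(1 − cos²(π/32)) = sin(π/32) ≈ 0.0980171.
Then 2/(1+√(1−ρ_J²)) = 2/(1+0.0980171); ω* = 2/1.0980171 = 1.821465.
and ρ(B_{ω*}) = 1.821465 − 1 = 0.821465.

ρ_SOR = 0.821465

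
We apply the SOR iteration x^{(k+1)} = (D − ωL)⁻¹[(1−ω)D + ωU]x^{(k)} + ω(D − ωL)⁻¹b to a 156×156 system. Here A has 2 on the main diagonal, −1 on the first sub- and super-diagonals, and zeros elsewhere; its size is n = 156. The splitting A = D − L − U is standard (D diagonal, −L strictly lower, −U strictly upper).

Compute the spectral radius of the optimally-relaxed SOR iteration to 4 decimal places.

ρ_SOR = 0.9608

spectrum of D⁻¹(L+U) = {cos(kπ/157) : 1≤k≤156}; ρ_J = cos(π/157) = 0.9998.
√(1−ρ_J²) = |sin(π/157)| = 0.02001
ω* = 2/(1 + 0.02001) = 2/1.02001 = 1.9608.
and ρ(B_{ω*}) = 1.9608 − 1 = 0.9608.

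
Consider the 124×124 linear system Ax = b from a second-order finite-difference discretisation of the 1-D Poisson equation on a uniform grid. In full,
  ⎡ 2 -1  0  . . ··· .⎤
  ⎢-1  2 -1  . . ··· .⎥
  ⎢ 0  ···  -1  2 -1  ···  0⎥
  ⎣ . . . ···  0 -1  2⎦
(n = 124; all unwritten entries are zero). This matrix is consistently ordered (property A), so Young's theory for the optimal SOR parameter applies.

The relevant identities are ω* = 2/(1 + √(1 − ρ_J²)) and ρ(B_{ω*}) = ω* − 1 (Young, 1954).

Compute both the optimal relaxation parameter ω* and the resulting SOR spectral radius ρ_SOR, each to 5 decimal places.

[ρ_J] n=124: ρ(B_J) = cos(π/(n+1)) = cos(π/125) = 0.99968.
√(1−ρ_J²) simplifies to sin(π/125) = 0.025130.
[ω*] 2 ÷ (1 + 0.025130) = 2 ÷ 1.025130 = 1.95097.
ρ_SOR = ω* − 1 ≈ 0.95097.

ω* = 1.95097, ρ_SOR = 0.95097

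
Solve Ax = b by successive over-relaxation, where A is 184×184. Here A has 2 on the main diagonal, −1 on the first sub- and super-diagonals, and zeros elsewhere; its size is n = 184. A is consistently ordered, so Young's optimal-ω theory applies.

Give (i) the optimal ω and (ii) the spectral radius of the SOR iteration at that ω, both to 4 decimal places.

ρ_J = max_k |cos(kπ/185)| = cos(π/185) = 0.9999
√(1−ρ_J²) simplifies to sin(π/185) = 0.01698.
Young: ω* = 2/(1+√(1−ρ_J²)) = 2/(1+0.01698) = 2/1.01698 = 1.9666.
At ω = 1.9666 every |λ(B_ω)| = ω−1, so ρ_SOR = 0.9666.

ω* = 1.9666, ρ_SOR = 0.9666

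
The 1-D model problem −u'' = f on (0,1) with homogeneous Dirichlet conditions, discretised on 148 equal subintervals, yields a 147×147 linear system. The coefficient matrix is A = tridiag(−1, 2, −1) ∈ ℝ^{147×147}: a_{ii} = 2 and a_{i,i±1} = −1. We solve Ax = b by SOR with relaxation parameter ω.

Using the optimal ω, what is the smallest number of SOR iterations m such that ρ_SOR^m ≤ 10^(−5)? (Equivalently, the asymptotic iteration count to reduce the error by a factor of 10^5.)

m = 272

B_J for the 147×147 system has eigenvalues cos(kπ/148); ρ_J = cos(π/148) = 0.9997747.
root = sin(π/148) = 0.0212254  (since 1−cos² = sin²).
Young: ω* = 2/(1+√(1−ρ_J²)) = 2/(1+0.0212254) = 2/1.0212254 = 1.9584315.
At ω = 1.9584315 every |λ(B_ω)| = ω−1, so ρ_SOR = 0.9584315.
ρ_SOR^m ≤ 10^(−5) ⇔ m ≥ 5·ln10/(−ln 0.9584315) = 11.5129/0.0424572 = 271.165; m = ⌈271.165⌉ = 272.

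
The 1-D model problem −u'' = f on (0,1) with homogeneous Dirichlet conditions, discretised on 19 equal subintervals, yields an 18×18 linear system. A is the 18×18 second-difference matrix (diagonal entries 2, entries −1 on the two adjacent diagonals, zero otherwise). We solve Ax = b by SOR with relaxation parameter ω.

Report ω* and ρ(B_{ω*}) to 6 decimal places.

n=18: λ(B_J) = 1 − λ(A)/2 = cos(kπ/19); k=1 gives ρ_J = 0.986361.
√(1−ρ_J²) = |sin(π/19)| = 0.1645946
ω* = 2 / (1 + 0.1645946) = 2 / 1.1645946 ≈ 1.717336.
At ω = 1.717336 every |λ(B_ω)| = ω−1, so ρ_SOR = 0.717336.

ω* = 1.717336, ρ_SOR = 0.717336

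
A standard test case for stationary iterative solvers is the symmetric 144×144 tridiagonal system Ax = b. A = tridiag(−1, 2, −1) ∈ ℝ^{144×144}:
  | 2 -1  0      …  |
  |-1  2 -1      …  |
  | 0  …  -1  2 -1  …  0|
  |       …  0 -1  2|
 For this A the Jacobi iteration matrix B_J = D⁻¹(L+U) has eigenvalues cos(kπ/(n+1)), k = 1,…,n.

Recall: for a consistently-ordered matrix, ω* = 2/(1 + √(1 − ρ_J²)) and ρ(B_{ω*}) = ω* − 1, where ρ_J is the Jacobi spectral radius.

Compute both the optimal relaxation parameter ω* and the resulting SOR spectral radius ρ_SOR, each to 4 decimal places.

ω* = 1.9576, ρ_SOR = 0.9576

spectrum of D⁻¹(L+U) = {cos(kπ/145) : 1≤k≤144}; ρ_J = cos(π/145) = 0.9998.
1 − cos²(π/145) = sin²(π/145) ⇒ √(1−ρ_J²) = sin(π/145) = 0.02166.
[ω*] 2 ÷ (1 + 0.02166) = 2 ÷ 1.02166 = 1.9576.
ρ(B_{ω*}) = ω*−1 = 0.9576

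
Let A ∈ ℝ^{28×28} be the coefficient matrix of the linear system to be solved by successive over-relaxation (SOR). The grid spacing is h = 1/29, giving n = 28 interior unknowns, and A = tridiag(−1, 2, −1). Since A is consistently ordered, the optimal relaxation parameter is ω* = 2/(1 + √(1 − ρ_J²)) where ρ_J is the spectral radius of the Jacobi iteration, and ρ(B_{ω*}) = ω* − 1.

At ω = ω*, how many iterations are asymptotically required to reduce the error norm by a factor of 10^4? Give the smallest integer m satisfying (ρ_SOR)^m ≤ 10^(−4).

With n=28, ρ(Jacobi) = cos(π/29) = 0.9941380.
√(1 − cos²(π/29)) = sin(π/29) ≈ 0.1081190.
Then 2/(1+√(1−ρ_J²)) = 2/(1+0.1081190); ω* = 2/1.1081190 = 1.8048603.
and ρ(B_{ω*}) = 1.8048603 − 1 = 0.8048603.
ρ_SOR^m ≤ 10^(−4) ⇔ m ≥ 4·ln10/(−ln 0.8048603) = 9.21034/0.217087 = 42.427; m = ⌈42.427⌉ = 43.

m = 43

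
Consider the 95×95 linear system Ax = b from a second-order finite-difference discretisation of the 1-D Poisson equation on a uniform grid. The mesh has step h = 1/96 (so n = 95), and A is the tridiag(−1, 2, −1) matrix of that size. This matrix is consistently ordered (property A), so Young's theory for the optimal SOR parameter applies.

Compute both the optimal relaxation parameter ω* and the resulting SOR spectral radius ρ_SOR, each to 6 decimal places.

ω* = 1.936635, ρ_SOR = 0.936635

With n=95, ρ(Jacobi) = cos(π/96) = 0.999465.
root = sin(π/96) = 0.0327191  (since 1−cos² = sin²).
ω* = 2/(1 + 0.0327191) = 2/1.0327191 = 1.936635.
and ρ(B_{ω*}) = 1.936635 − 1 = 0.936635.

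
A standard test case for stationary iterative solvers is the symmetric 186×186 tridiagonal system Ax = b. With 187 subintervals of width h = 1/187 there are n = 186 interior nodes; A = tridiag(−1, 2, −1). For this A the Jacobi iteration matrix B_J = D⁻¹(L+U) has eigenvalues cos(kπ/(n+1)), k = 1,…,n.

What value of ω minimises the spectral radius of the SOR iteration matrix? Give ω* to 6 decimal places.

n=186: λ(B_J) = 1 − λ(A)/2 = cos(kπ/187); k=1 gives ρ_J = 0.999859.
1 − cos²(π/187) = sin²(π/187) ⇒ √(1−ρ_J²) = sin(π/187) = 0.0167992.
So ω* = 2/1.0167992 = 1.966957 (Young).
[ρ_SOR] ω* − 1 = 0.966957.

ω* = 1.966957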